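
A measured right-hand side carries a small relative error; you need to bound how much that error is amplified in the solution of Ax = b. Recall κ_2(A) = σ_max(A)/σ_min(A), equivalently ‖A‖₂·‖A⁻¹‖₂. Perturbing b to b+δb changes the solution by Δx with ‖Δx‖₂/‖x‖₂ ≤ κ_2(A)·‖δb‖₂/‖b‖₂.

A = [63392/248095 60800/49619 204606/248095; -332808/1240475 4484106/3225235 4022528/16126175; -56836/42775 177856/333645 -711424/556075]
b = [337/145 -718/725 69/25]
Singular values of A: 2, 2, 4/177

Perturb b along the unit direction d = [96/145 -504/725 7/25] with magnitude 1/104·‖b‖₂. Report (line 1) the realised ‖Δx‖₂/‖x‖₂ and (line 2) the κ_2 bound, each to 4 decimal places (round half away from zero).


from the listed singular values, σ₁ = 2, σ_n = 4/177
κ_2(A) = 2 / (4/177) = 88.5000
worst-case relative error ≤ 88.5000 × 1/104 = 0.8510
solve Ax = b  →  x = [-96.8190 -34.4721 84.0332]
2-norm of b is 3.7417; of x, 132.7547
with δb = [0.0238 -0.0250 0.0101], A·Δx = δb → ‖Δx‖ = 1.5920
relative error = 0.0120
so the bound overstates the realised error by a factor of ≈ 70.9604 (computed from the unrounded values)

0.0120
0.8510


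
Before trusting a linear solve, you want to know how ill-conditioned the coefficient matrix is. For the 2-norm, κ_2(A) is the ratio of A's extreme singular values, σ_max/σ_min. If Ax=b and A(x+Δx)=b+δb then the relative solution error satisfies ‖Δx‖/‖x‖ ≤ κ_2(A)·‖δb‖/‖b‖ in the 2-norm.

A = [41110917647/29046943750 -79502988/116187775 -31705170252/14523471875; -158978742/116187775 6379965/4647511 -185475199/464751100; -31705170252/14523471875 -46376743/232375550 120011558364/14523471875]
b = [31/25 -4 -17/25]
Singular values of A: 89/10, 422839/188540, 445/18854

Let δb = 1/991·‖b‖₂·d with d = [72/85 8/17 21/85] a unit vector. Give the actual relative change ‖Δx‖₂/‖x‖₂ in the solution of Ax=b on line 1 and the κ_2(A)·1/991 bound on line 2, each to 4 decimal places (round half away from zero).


σ_max = 89/10, σ_min = 445/18854
κ = σ_max/σ_min = (89/10)/(445/18854) = 377.0800
worst-case relative error ≤ 377.0800 × 1/991 = 0.3805
solve Ax = b  →  x = [-26.7796 -31.9107 -7.9277]
‖b‖ = 4.2426, ‖x‖ = 42.4062
δb = ε·‖b‖·d = [0.0036 0.0020 0.0011]; solving A·Δx = δb gives ‖Δx‖ = 0.1814
realised ‖Δx‖/‖x‖ = 0.0043
tightness: 0.0043 against a bound of 0.3805 (unrounded ratio ≈ 0.0112)

0.0043
0.3805


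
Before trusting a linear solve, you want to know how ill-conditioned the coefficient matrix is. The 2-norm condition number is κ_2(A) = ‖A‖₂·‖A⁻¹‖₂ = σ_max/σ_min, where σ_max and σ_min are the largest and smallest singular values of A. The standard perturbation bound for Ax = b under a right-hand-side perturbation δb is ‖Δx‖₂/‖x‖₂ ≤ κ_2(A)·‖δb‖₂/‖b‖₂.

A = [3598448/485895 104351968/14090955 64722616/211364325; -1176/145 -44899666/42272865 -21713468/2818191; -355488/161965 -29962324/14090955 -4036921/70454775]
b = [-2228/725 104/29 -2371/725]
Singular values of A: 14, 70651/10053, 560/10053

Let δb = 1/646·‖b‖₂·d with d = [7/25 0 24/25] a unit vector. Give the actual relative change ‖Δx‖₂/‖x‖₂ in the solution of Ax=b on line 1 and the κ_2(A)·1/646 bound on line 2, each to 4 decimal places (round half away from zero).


from the listed singular values, σ₁ = 14, σ_n = 560/10053
condition number: 14 ÷ (560/10053) = 251.3250
perturbation bound = 251.3250·1/646 = 0.3890
solve Ax = b  →  x = [42.8557 -41.6246 -39.8390]
‖b‖ = 5.7446, ‖x‖ = 71.8079
δb = ε·‖b‖·d = [0.0025 0.0000 0.0085]; solving A·Δx = δb gives ‖Δx‖ = 0.1596
relative error = 0.0022
so the bound overstates the realised error by a factor of ≈ 175.0020 (computed from the unrounded values)

0.0022
0.3890


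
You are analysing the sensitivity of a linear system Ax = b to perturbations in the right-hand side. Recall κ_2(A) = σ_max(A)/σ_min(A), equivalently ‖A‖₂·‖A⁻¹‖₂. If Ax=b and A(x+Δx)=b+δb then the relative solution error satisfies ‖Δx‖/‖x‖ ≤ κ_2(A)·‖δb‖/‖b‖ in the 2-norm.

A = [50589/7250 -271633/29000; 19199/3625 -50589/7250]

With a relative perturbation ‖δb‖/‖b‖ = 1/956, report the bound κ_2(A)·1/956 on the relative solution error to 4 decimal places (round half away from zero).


0.2427

form AᵀA = [161346133/2102500 -860468301/8410000; -860468301/8410000 4589297497/33640000] with trace 11473337/53824 and determinant 28398241/33640000
λ_max, λ_min = (11473337/53824 ± √82267299669536289/1810639360000)/2 = 5329/25, 5329/1345600
σ_max=√(5329/25)=(73/5), σ_min=√(5329/1345600)=(73/1160) → κ = 232.0000
κ_2(A)·‖δb‖/‖b‖ = 0.2427


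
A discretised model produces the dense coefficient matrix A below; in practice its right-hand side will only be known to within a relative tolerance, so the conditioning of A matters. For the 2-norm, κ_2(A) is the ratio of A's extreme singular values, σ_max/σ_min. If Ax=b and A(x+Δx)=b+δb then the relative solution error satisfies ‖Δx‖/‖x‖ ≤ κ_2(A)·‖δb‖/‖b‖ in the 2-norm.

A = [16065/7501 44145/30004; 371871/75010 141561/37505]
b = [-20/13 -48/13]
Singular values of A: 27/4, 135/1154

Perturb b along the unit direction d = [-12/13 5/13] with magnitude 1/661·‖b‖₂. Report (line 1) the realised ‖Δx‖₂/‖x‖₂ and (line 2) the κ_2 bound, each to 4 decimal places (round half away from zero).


0.0873
0.0873

from the listed singular values, σ₁ = 27/4, σ_n = 135/1154
condition number: (27/4) ÷ (135/1154) = 57.7000
worst-case relative error ≤ 57.7000 × 1/661 = 0.0873
solve Ax = b  →  x = [-0.4741 -0.3556]
‖b‖ = 4.0000, ‖x‖ = 0.5926
Δx = A⁻¹·δb where δb = 1/661·4.0000·d; ‖Δx‖ = 0.0517
dividing the unrounded norms, ‖Δx‖/‖x‖ = 0.0873
tightness: 0.0873 against a bound of 0.0873; the bound is attained (ratio 1)


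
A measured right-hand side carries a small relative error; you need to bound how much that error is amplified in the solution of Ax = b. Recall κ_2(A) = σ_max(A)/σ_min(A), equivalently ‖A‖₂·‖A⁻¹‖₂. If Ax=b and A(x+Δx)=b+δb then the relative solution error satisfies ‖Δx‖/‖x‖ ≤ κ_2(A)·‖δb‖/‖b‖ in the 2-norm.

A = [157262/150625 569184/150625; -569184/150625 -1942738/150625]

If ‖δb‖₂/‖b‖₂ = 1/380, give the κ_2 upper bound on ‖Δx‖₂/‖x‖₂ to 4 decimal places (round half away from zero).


M = AᵀA = [111584564/7260125 382491648/7260125; 382491648/7260125 1311424436/7260125]. tr(M)=11384072/58081, det(M)=38416/58081
solving λ² − 11384072/58081·λ + 38416/58081 = 0 gives λ = 196, 196/58081
so κ_2 = √(196 / (196/58081)) = 241.0000
κ_2(A)·‖δb‖/‖b‖ = 0.6342

0.6342


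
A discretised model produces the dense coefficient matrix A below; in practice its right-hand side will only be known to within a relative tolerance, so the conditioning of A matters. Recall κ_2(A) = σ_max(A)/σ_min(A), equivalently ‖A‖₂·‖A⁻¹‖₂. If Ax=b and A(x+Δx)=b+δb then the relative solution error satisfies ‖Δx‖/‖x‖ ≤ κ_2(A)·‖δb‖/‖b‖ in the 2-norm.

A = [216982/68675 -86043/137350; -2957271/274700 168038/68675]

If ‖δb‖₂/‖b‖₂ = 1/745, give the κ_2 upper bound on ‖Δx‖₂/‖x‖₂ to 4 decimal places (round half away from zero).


0.1799

AᵀA = [15198001249/120736144 -427418775/15092018; -427418775/15092018 192560761/30184036]; tr = 9499253/71824, det = 279841/287296
char-poly roots: 529/4 and 529/71824
κ_2(A) = √(λ_max/λ_min) = √((529/4) / (529/71824)) = 134.0000
worst-case relative error ≤ 134.0000 × 1/745 = 0.1799


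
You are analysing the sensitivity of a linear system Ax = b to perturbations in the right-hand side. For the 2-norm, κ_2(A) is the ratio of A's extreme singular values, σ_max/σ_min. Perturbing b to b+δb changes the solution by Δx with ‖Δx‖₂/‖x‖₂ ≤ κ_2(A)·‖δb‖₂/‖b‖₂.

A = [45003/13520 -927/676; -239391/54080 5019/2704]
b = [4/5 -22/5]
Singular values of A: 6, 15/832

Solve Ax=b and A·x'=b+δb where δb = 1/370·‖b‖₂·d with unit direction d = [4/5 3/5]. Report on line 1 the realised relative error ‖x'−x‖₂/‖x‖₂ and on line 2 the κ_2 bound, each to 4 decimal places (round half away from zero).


0.0060
0.8995

from the listed singular values, σ₁ = 6, σ_n = 15/832
κ_2(A) = 6 / (15/832) = 332.8000
worst-case relative error ≤ 332.8000 × 1/370 = 0.8995
solve Ax = b  →  x = [-42.0513 -102.6564]
‖b‖₂ = 4.4721 and ‖x‖₂ = 110.9353
with δb = [0.0097 0.0073], A·Δx = δb → ‖Δx‖ = 0.6704
realised ‖Δx‖/‖x‖ = 0.0060
realised/bound (from unrounded values) ≈ 0.0067


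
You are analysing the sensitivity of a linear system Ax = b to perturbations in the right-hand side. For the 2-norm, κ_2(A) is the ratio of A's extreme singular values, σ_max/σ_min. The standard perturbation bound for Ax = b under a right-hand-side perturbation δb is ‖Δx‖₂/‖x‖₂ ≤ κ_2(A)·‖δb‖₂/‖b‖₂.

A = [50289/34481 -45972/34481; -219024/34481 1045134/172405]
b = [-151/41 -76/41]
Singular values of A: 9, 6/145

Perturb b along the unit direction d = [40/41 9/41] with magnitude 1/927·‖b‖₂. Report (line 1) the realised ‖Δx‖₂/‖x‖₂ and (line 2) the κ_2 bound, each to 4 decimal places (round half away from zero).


0.0011
0.2346

largest singular value 9, smallest 6/145
κ = σ_max/σ_min = 9/(6/145) = 217.5000
bound on ‖Δx‖/‖x‖: κ·ε = 217.5000·1/927 = 0.2346
solve Ax = b  →  x = [-66.5862 -70.0766]
2-norm of b is 4.1231; of x, 96.6667
δb = ε·‖b‖·d = [0.0043 0.0010]; solving A·Δx = δb gives ‖Δx‖ = 0.1075
dividing the unrounded norms, ‖Δx‖/‖x‖ = 0.0011
realised/bound (from unrounded values) ≈ 0.0047


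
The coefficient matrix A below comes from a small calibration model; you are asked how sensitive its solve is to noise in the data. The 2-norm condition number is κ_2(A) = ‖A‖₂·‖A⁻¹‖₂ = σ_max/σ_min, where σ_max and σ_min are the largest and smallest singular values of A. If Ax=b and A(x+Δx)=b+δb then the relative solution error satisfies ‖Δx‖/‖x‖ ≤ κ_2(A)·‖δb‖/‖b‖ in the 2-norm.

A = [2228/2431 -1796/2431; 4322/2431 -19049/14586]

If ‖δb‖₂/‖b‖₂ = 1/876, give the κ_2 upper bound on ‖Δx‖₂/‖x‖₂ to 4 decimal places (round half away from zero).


form AᵀA = [81812/20449 -183977/61347; -183977/61347 1657393/736164] with trace 4602625/736164 and determinant 2500/184041
char-poly roots: 25/4 and 400/184041
σ_max=√(25/4)=(5/2), σ_min=√(400/184041)=(20/429) → κ = 53.6250
perturbation bound = 53.6250·1/876 = 0.0612

0.0612


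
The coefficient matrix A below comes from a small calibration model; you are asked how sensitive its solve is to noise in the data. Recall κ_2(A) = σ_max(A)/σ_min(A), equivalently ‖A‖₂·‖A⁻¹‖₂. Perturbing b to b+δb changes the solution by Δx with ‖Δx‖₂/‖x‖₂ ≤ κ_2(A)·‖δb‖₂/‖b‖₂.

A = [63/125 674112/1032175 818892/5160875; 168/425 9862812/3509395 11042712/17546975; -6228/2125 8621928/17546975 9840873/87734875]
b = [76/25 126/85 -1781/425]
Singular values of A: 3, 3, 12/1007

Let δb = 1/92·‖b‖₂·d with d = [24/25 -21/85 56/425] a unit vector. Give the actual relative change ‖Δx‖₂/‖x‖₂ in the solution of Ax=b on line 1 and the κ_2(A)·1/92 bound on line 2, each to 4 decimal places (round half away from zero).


0.0293
2.7364

largest singular value 3, smallest 12/1007
κ_2(A) = 3 / (12/1007) = 251.7500
perturbation bound = 251.7500·1/92 = 2.7364
solve Ax = b  →  x = [1.6000 -36.3862 163.8423]
‖b‖₂ = 5.3852 and ‖x‖₂ = 167.8416
Δx = A⁻¹·δb where δb = 1/92·5.3852·d; ‖Δx‖ = 4.9120
realised ‖Δx‖/‖x‖ = 0.0293
tightness: 0.0293 against a bound of 2.7364 (unrounded ratio ≈ 0.0107)


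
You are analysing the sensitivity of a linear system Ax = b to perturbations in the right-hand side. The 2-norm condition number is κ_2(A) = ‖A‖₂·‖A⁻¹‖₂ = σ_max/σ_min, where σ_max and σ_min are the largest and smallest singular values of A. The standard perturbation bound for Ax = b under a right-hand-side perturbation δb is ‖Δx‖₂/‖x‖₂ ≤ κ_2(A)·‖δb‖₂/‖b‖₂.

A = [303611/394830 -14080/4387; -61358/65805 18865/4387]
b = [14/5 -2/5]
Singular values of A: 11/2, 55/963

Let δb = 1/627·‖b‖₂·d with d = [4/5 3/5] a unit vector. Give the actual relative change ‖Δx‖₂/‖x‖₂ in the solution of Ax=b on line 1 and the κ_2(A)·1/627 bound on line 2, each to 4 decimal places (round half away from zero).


0.0023
0.1536

from the listed singular values, σ₁ = 11/2, σ_n = 55/963
κ = σ_max/σ_min = (11/2)/(55/963) = 96.3000
bound on ‖Δx‖/‖x‖: κ·ε = 96.3000·1/627 = 0.1536
solve Ax = b  →  x = [34.2439 7.3322]
‖b‖₂ = 2.8284 and ‖x‖₂ = 35.0201
re-solving with b+δb shifts x by Δx of norm 0.0790
dividing the unrounded norms, ‖Δx‖/‖x‖ = 0.0023
so the bound overstates the realised error by a factor of ≈ 68.0981 (computed from the unrounded values)


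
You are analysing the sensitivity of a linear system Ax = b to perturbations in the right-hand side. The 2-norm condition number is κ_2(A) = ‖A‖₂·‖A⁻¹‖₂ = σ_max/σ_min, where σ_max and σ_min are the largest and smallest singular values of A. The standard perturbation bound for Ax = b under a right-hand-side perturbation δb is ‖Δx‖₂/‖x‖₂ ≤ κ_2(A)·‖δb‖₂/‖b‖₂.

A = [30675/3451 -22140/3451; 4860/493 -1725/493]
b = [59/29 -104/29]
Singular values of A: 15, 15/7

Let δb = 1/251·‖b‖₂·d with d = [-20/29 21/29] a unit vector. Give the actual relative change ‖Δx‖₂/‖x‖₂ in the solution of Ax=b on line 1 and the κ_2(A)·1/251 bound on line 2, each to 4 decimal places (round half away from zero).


σ_max = 15, σ_min = 15/7
κ_2(A) = 15 / (15/7) = 7.0000
κ_2(A)·‖δb‖/‖b‖ = 0.0279
solve Ax = b  →  x = [-0.9373 -1.6157]
‖b‖₂ = 4.1231 and ‖x‖₂ = 1.8679
re-solving with b+δb shifts x by Δx of norm 0.0077
realised ‖Δx‖/‖x‖ = 0.0041
realised/bound (from unrounded values) ≈ 0.1472

0.0041
0.0279


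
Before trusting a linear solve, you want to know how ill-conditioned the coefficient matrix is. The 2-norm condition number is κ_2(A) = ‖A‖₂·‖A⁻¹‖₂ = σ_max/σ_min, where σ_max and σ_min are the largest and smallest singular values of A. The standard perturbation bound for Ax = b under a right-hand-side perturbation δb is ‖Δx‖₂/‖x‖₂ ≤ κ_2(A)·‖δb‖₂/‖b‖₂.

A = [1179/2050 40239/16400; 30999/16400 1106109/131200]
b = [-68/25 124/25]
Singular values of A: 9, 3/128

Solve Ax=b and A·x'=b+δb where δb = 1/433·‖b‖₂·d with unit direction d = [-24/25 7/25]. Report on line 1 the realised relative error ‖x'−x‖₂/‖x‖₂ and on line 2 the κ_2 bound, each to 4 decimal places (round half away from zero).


0.0033
0.8868

largest singular value 9, smallest 3/128
κ_2(A) = 9 / (3/128) = 384.0000
κ_2(A)·‖δb‖/‖b‖ = 0.8868
solve Ax = b  →  x = [-166.4065 37.8970]
‖b‖₂ = 5.6569 and ‖x‖₂ = 170.6672
with δb = [-0.0125 0.0037], A·Δx = δb → ‖Δx‖ = 0.5574
relative error = 0.0033
realised/bound (from unrounded values) ≈ 0.0037


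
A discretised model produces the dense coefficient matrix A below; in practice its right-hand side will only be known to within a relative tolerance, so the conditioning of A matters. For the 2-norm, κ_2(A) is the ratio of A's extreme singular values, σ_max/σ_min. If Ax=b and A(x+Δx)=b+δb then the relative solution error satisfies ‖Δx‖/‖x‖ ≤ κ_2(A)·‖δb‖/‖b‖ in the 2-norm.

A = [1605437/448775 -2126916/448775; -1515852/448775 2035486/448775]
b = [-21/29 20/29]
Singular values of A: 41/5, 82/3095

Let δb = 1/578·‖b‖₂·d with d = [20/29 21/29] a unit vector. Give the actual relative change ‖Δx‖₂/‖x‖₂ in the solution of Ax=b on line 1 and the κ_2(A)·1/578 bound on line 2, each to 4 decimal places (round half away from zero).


0.5355
0.5355

from the listed singular values, σ₁ = 41/5, σ_n = 82/3095
κ = σ_max/σ_min = (41/5)/(82/3095) = 309.5000
worst-case relative error ≤ 309.5000 × 1/578 = 0.5355
solve Ax = b  →  x = [-0.0732 0.0976]
‖b‖₂ = 1.0000 and ‖x‖₂ = 0.1220
re-solving with b+δb shifts x by Δx of norm 0.0653
dividing the unrounded norms, ‖Δx‖/‖x‖ = 0.5355
tightness: 0.5355 against a bound of 0.5355; the bound is attained (ratio 1)


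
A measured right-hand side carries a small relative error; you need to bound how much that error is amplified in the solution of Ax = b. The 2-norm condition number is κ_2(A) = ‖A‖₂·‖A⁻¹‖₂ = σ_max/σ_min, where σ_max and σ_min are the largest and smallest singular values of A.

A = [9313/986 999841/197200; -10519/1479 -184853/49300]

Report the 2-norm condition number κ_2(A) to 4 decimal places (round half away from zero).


278.4000

M = AᵀA = [1223185165/8749764 8698061471/116663520; 8698061471/116663520 61856485241/1555513600]. tr(M)=8698285921/48441600, det(M)=20151121/48441600
solving λ² − 8698285921/48441600·λ + 20151121/48441600 = 0 gives λ = 4489/25, 4489/1937664
σ_max=√(4489/25)=(67/5), σ_min=√(4489/1937664)=(67/1392) → κ = 278.4000


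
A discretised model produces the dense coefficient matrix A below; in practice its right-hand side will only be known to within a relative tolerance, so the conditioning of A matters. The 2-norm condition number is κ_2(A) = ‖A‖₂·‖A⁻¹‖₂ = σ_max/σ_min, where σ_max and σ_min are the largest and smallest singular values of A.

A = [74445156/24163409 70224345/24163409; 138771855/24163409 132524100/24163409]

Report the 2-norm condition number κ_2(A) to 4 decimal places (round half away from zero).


form AᵀA = [85812141840849/2020312576129 81724835666880/2020312576129; 81724835666880/2020312576129 77834241216225/2020312576129] with trace 194585473314/2402274169 and determinant 102515625/2402274169
eigenvalues of AᵀA: λ = (tr ± √(tr²−4·det))/2 = 81, 1265625/2402274169
σ_max=√81=9, σ_min=√(1265625/2402274169)=(1125/49013) → κ = 392.1040

392.1040


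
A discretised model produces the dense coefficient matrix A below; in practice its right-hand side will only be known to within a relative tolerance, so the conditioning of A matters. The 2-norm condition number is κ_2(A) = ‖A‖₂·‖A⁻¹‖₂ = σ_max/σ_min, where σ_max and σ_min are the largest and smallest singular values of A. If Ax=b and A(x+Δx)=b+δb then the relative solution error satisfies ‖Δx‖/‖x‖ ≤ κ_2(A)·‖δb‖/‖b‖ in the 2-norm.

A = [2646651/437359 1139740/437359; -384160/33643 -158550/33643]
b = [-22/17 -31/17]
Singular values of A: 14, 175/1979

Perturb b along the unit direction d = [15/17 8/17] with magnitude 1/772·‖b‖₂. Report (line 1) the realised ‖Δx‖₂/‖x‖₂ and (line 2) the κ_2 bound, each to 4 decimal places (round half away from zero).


from the listed singular values, σ₁ = 14, σ_n = 175/1979
κ_2(A) = 14 / (175/1979) = 158.3200
perturbation bound = 158.3200·1/772 = 0.2051
solve Ax = b  →  x = [8.7648 -20.8499]
‖b‖ = 2.2361, ‖x‖ = 22.6173
re-solving with b+δb shifts x by Δx of norm 0.0328
dividing the unrounded norms, ‖Δx‖/‖x‖ = 0.0014
so the bound overstates the realised error by a factor of ≈ 141.6064 (computed from the unrounded values)

0.0014
0.2051


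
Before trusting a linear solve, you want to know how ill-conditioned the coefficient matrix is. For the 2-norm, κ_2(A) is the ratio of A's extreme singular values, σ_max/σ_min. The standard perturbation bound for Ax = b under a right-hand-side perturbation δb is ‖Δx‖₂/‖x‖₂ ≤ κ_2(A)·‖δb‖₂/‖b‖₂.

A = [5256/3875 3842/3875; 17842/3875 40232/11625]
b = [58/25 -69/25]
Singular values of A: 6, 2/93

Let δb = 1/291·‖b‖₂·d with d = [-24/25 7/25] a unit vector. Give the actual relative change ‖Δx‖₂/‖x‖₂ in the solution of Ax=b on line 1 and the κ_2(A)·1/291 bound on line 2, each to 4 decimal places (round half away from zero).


largest singular value 6, smallest 2/93
condition number: 6 ÷ (2/93) = 279.0000
perturbation bound = 279.0000·1/291 = 0.9588
solve Ax = b  →  x = [83.4333 -111.8000]
2-norm of b is 3.6056; of x, 139.5004
δb = ε·‖b‖·d = [-0.0119 0.0035]; solving A·Δx = δb gives ‖Δx‖ = 0.5761
relative error = 0.0041
tightness: 0.0041 against a bound of 0.9588 (unrounded ratio ≈ 0.0043)

0.0041
0.9588


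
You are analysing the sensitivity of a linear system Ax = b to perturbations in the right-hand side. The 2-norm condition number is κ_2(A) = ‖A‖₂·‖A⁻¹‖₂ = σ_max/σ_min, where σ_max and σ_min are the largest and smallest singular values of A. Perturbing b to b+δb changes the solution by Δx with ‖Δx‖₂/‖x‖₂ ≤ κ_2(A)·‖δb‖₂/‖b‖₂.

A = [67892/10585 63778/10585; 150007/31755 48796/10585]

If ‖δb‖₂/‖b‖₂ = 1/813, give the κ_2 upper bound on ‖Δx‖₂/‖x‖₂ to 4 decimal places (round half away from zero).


0.1347

form AᵀA = [2559440521/40335201 812391580/13445067; 812391580/13445067 257947316/4481689] with trace 5803765/47961 and determinant 58564/47961
solving λ² − 5803765/47961·λ + 58564/47961 = 0 gives λ = 121, 484/47961
so κ_2 = √(121 / (484/47961)) = 109.5000
perturbation bound = 109.5000·1/813 = 0.1347


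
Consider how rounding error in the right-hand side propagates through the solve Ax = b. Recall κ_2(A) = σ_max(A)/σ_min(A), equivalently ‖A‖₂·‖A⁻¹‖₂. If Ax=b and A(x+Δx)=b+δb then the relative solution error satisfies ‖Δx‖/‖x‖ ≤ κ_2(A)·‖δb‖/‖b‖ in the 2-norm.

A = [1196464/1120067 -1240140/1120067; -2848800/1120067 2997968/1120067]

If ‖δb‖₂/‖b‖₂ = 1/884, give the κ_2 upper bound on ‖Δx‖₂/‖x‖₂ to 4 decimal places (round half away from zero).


M = AᵀA = [56492233984/7423373281 -59315941440/7423373281; -59315941440/7423373281 62282599696/7423373281]. tr(M)=141230480/8826841, det(M)=16384/8826841
solving λ² − 141230480/8826841·λ + 16384/8826841 = 0 gives λ = 16, 1024/8826841
so κ_2 = √(16 / (1024/8826841)) = 371.3750
bound on ‖Δx‖/‖x‖: κ·ε = 371.3750·1/884 = 0.4201

0.4201


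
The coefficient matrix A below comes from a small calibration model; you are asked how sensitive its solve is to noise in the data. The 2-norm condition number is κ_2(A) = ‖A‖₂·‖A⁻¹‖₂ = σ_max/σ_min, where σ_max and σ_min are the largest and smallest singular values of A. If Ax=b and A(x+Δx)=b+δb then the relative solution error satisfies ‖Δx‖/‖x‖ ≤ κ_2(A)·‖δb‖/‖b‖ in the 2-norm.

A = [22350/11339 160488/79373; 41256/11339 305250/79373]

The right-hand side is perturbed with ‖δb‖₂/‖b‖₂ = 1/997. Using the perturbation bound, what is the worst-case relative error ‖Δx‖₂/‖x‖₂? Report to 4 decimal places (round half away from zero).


0.1615

M = AᵀA = [7617924/444889 55987200/3114223; 55987200/3114223 411536196/21799561]. tr(M)=933192/25921, det(M)=1296/25921
char-poly roots: 36 and 36/25921
σ_max=√36=6, σ_min=√(36/25921)=(6/161) → κ = 161.0000
perturbation bound = 161.0000·1/997 = 0.1615


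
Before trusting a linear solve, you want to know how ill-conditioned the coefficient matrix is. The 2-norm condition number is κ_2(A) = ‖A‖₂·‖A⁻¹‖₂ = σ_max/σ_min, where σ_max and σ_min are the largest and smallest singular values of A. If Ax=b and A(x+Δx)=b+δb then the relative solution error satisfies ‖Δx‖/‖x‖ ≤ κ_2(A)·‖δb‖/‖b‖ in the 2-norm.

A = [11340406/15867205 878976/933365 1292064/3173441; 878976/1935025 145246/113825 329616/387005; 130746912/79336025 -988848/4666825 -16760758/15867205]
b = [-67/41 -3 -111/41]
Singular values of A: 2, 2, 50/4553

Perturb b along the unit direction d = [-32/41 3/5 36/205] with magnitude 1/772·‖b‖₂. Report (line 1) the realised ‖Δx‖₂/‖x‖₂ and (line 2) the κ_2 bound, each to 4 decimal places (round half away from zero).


σ_max = 2, σ_min = 50/4553
condition number: 2 ÷ (50/4553) = 182.1200
κ_2(A)·‖δb‖/‖b‖ = 0.2359
solve Ax = b  →  x = [-36.0285 53.4360 -64.3659]
‖b‖ = 4.3589, ‖x‖ = 91.0847
δb = ε·‖b‖·d = [-0.0044 0.0034 0.0010]; solving A·Δx = δb gives ‖Δx‖ = 0.5141
dividing the unrounded norms, ‖Δx‖/‖x‖ = 0.0056
so the bound overstates the realised error by a factor of ≈ 41.7925 (computed from the unrounded values)

0.0056
0.2359


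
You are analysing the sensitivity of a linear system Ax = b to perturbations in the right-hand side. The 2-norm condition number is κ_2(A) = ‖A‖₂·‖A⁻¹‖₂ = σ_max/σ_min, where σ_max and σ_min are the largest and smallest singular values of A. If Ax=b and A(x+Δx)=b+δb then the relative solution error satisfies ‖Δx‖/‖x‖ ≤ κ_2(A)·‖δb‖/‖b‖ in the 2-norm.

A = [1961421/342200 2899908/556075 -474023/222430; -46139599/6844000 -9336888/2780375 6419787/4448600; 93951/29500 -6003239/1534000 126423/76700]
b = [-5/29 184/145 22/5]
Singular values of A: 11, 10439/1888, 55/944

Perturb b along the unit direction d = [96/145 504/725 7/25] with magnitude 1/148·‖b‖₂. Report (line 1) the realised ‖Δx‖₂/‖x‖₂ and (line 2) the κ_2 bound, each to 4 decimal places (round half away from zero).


0.0155
1.2757

σ_max = 11, σ_min = 55/944
κ = σ_max/σ_min = 11/(55/944) = 188.8000
κ_2(A)·‖δb‖/‖b‖ = 1.2757
solve Ax = b  →  x = [0.3613 12.6182 31.9303]
‖b‖ = 4.5826, ‖x‖ = 34.3350
with δb = [0.0205 0.0215 0.0087], A·Δx = δb → ‖Δx‖ = 0.5314
realised ‖Δx‖/‖x‖ = 0.0155
so the bound overstates the realised error by a factor of ≈ 82.4177 (computed from the unrounded values)


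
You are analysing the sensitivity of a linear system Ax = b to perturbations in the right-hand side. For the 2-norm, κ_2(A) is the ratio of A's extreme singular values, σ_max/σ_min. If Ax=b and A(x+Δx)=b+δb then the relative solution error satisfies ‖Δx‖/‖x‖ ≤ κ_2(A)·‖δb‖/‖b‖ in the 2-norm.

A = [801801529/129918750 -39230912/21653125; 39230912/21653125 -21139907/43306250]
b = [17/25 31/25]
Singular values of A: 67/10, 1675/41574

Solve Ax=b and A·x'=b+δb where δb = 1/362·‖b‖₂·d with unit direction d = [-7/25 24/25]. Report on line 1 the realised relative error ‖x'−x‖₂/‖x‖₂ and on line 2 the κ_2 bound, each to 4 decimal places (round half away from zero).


0.0039
0.4594

largest singular value 67/10, smallest 1675/41574
condition number: (67/10) ÷ (1675/41574) = 166.2960
perturbation bound = 166.2960·1/362 = 0.4594
solve Ax = b  →  x = [7.0930 23.7857]
2-norm of b is 1.4142; of x, 24.8207
with δb = [-0.0011 0.0038], A·Δx = δb → ‖Δx‖ = 0.0970
dividing the unrounded norms, ‖Δx‖/‖x‖ = 0.0039
realised/bound (from unrounded values) ≈ 0.0085


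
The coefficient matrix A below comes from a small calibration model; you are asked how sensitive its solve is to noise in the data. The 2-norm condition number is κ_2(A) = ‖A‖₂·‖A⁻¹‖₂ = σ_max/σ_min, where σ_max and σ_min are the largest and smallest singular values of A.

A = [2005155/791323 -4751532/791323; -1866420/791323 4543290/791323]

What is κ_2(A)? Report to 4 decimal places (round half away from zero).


209.9000

M = AᵀA = [8922913425/744580369 -21411706860/744580369; -21411706860/744580369 51389465364/744580369]. tr(M)=356877981/4405801, det(M)=656100/4405801
eigenvalues of AᵀA: λ = (tr ± √(tr²−4·det))/2 = 81, 8100/4405801
so κ_2 = √(81 / (8100/4405801)) = 209.9000


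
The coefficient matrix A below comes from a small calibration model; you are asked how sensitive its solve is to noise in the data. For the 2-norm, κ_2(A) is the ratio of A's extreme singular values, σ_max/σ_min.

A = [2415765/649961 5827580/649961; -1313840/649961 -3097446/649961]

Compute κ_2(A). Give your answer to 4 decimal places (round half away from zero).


294.1000

M = AᵀA = [2012801725/112443253 4830346620/112443253; 4830346620/112443253 11592989188/112443253]. tr(M)=1046599301/8649481, det(M)=1464100/8649481
eigenvalues of AᵀA: λ = (tr ± √(tr²−4·det))/2 = 121, 12100/8649481
κ_2(A) = √(λ_max/λ_min) = √(121 / (12100/8649481)) = 294.1000


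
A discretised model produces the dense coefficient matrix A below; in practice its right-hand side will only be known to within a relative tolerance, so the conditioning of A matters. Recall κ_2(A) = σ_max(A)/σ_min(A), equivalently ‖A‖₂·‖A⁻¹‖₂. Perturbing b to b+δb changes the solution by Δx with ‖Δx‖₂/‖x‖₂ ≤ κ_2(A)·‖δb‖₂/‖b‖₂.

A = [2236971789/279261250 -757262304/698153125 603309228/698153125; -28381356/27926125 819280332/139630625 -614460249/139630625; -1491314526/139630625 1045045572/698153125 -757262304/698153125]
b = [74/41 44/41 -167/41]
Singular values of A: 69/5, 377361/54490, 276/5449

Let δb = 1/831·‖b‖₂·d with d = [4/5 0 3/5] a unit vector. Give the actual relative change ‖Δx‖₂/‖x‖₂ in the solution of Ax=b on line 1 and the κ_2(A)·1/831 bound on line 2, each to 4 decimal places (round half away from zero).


largest singular value 69/5, smallest 276/5449
κ_2(A) = (69/5) / (276/5449) = 272.4500
bound on ‖Δx‖/‖x‖: κ·ε = 272.4500·1/831 = 0.3279
solve Ax = b  →  x = [0.3591 -11.6888 -15.9119]
2-norm of b is 4.5826; of x, 19.7470
δb = ε·‖b‖·d = [0.0044 0.0000 0.0033]; solving A·Δx = δb gives ‖Δx‖ = 0.1089
relative error = 0.0055
tightness: 0.0055 against a bound of 0.3279 (unrounded ratio ≈ 0.0168)

0.0055
0.3279


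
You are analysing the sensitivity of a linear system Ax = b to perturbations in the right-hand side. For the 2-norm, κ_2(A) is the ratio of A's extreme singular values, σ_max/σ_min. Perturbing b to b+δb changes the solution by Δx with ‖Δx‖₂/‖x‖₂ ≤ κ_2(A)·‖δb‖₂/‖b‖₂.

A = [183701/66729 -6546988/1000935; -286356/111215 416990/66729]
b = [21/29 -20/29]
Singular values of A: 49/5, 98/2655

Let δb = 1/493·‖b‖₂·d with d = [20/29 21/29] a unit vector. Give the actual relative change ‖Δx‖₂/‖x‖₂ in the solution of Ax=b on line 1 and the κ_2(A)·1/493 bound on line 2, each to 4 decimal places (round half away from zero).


0.5385
0.5385

σ_max = 49/5, σ_min = 98/2655
κ = σ_max/σ_min = (49/5)/(98/2655) = 265.5000
worst-case relative error ≤ 265.5000 × 1/493 = 0.5385
solve Ax = b  →  x = [0.0392 -0.0942]
‖b‖ = 1.0000, ‖x‖ = 0.1020
δb = ε·‖b‖·d = [0.0014 0.0015]; solving A·Δx = δb gives ‖Δx‖ = 0.0550
relative error = 0.5385
so the bound is sharp here: realised error equals the bound


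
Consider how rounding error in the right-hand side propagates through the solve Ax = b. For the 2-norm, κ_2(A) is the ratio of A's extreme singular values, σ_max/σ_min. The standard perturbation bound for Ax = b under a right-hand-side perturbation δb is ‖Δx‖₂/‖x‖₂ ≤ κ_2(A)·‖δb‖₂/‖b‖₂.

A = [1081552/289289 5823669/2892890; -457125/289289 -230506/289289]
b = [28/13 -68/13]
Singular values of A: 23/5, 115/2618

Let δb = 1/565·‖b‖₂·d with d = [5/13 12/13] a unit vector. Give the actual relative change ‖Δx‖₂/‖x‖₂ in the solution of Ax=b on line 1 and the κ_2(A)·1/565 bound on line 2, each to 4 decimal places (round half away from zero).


0.0025
0.1853

largest singular value 23/5, smallest 115/2618
κ = σ_max/σ_min = (23/5)/(115/2618) = 104.7200
κ_2(A)·‖δb‖/‖b‖ = 0.1853
solve Ax = b  →  x = [43.6194 -79.9386]
2-norm of b is 5.6569; of x, 91.0650
δb = ε·‖b‖·d = [0.0039 0.0092]; solving A·Δx = δb gives ‖Δx‖ = 0.2279
relative error = 0.0025
so the bound overstates the realised error by a factor of ≈ 74.0516 (computed from the unrounded values)


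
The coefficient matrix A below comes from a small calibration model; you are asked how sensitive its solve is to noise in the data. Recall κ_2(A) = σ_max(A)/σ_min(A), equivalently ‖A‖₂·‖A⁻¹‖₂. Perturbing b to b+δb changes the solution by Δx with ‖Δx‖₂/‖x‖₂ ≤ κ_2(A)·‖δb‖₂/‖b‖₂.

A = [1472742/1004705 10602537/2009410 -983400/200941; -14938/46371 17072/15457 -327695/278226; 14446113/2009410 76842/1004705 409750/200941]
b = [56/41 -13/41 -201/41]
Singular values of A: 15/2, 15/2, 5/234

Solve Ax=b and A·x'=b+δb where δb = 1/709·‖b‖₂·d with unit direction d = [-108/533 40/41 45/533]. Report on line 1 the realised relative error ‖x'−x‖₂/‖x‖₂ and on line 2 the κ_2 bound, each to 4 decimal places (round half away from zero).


largest singular value 15/2, smallest 5/234
condition number: (15/2) ÷ (5/234) = 351.0000
bound on ‖Δx‖/‖x‖: κ·ε = 351.0000·1/709 = 0.4951
solve Ax = b  →  x = [8.8999 -32.4186 -32.5655]
‖b‖ = 5.0990, ‖x‖ = 46.8047
with δb = [-0.0015 0.0070 0.0006], A·Δx = δb → ‖Δx‖ = 0.3366
realised ‖Δx‖/‖x‖ = 0.0072
tightness: 0.0072 against a bound of 0.4951 (unrounded ratio ≈ 0.0145)

0.0072
0.4951


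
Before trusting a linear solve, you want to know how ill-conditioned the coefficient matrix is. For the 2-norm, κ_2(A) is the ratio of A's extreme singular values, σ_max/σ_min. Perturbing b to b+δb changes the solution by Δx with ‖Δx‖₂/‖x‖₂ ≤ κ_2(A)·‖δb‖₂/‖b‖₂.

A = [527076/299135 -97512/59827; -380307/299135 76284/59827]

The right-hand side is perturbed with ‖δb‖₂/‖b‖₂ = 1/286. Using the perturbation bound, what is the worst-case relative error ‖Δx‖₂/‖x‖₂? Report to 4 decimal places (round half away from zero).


0.1803

form AᵀA = [16897700961/3579269929 -16081514820/3579269929; -16081514820/3579269929 15327838800/3579269929] with trace 38318121/4255969 and determinant 129600/4255969
char-poly roots: 9 and 14400/4255969
κ = σ_max/σ_min = 3/(120/2063) = 51.5750
κ_2(A)·‖δb‖/‖b‖ = 0.1803


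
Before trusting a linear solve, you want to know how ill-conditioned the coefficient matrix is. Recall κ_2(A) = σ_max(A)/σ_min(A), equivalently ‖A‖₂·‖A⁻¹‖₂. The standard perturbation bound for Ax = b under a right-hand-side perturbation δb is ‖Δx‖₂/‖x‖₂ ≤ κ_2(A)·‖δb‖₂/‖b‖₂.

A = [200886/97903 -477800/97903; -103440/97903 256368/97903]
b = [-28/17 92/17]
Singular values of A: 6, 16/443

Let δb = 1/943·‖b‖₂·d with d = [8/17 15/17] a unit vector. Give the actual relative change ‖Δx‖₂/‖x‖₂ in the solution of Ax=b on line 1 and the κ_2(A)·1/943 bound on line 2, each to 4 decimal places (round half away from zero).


0.0015
0.1762

σ_max = 6, σ_min = 16/443
condition number: 6 ÷ (16/443) = 166.1250
κ_2(A)·‖δb‖/‖b‖ = 0.1762
solve Ax = b  →  x = [101.9744 43.2115]
‖b‖₂ = 5.6569 and ‖x‖₂ = 110.7520
with δb = [0.0028 0.0053], A·Δx = δb → ‖Δx‖ = 0.1661
dividing the unrounded norms, ‖Δx‖/‖x‖ = 0.0015
tightness: 0.0015 against a bound of 0.1762 (unrounded ratio ≈ 0.0085)


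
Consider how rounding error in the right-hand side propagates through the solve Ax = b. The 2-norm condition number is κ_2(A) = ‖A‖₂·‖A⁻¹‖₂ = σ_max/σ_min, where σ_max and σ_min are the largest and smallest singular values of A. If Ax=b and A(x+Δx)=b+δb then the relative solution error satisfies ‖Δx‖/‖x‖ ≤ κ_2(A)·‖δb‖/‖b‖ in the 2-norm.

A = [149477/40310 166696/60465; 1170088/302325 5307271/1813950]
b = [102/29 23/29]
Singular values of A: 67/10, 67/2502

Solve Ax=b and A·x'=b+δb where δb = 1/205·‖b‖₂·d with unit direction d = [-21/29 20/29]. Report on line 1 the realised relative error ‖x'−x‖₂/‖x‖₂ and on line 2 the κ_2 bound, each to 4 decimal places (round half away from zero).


0.0088
1.2205

largest singular value 67/10, smallest 67/2502
κ = σ_max/σ_min = (67/10)/(67/2502) = 250.2000
κ_2(A)·‖δb‖/‖b‖ = 1.2205
solve Ax = b  →  x = [45.1701 -59.4806]
‖b‖ = 3.6056, ‖x‖ = 74.6879
with δb = [-0.0127 0.0121], A·Δx = δb → ‖Δx‖ = 0.6568
relative error = 0.0088
realised/bound (from unrounded values) ≈ 0.0072


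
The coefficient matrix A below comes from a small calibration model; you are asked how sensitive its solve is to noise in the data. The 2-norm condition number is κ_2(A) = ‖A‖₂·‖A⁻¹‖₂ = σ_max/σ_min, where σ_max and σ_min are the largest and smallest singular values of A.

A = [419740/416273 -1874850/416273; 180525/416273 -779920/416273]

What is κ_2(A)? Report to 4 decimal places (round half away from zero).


390.5000

M = AᵀA = [30130025/25008401 -133893000/25008401; -133893000/25008401 595084100/25008401]. tr(M)=15249125/609961, det(M)=2500/609961
char-poly roots: 25 and 100/609961
σ_max=√25=5, σ_min=√(100/609961)=(10/781) → κ = 390.5000


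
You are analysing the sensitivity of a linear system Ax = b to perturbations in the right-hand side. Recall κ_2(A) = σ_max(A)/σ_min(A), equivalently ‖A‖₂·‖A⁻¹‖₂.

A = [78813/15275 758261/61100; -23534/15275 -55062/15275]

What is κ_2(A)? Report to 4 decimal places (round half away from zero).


form AᵀA = [832657/28717 7993125/114868; 7993125/114868 76734637/459472] with trace 6927473/35344 and determinant 2401/8836
eigenvalues of AᵀA: λ = (tr ± √(tr²−4·det))/2 = 196, 49/35344
σ_max=√196=14, σ_min=√(49/35344)=(7/188) → κ = 376.0000

376.0000


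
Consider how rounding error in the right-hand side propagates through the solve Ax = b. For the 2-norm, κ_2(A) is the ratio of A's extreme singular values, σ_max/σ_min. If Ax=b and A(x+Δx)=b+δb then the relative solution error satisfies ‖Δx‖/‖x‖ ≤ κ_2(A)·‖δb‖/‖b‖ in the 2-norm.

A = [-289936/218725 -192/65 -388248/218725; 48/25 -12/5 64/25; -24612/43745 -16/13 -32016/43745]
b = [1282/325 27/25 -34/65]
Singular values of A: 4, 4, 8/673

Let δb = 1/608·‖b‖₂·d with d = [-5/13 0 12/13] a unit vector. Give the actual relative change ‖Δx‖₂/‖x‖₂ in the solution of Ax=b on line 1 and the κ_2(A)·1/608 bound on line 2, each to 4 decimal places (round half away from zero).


0.0034
0.5535

largest singular value 4, smallest 8/673
condition number: 4 ÷ (8/673) = 336.5000
κ_2(A)·‖δb‖/‖b‖ = 0.5535
solve Ax = b  →  x = [134.4200 -0.8500 -101.1900]
‖b‖ = 4.1231, ‖x‖ = 168.2524
δb = ε·‖b‖·d = [-0.0026 0.0000 0.0063]; solving A·Δx = δb gives ‖Δx‖ = 0.5705
realised ‖Δx‖/‖x‖ = 0.0034
tightness: 0.0034 against a bound of 0.5535 (unrounded ratio ≈ 0.0061)


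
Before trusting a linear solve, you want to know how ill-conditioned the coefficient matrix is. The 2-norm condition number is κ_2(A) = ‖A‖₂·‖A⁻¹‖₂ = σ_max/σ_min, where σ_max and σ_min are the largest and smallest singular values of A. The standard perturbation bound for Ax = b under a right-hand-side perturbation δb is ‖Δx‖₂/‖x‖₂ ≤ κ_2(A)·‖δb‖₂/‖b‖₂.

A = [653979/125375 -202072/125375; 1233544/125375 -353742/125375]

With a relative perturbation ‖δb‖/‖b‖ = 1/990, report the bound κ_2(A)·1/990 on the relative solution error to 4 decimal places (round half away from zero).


AᵀA = [6745049593/54390625 -1967152824/54390625; -1967152824/54390625 574278532/54390625]; tr = 468437/3481, det = 2829124/2175625
eigenvalues of AᵀA: λ = (tr ± √(tr²−4·det))/2 = 3364/25, 841/87025
so κ_2 = √((3364/25) / (841/87025)) = 118.0000
worst-case relative error ≤ 118.0000 × 1/990 = 0.1192

0.1192


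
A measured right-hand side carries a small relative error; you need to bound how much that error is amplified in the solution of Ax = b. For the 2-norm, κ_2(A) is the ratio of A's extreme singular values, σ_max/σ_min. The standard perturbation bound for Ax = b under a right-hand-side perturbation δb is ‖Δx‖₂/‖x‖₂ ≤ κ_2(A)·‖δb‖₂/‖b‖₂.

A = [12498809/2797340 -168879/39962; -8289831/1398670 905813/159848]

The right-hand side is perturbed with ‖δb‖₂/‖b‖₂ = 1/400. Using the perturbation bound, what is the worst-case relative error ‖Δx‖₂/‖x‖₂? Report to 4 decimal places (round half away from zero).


form AᵀA = [17244216738109/313004443024 -2346121883565/44714920432; -2346121883565/44714920432 1276819057225/25551383104] with trace 156410226821/1488725056 and determinant 1766100625/23819600896
char-poly roots: 1681/16 and 1050625/1488725056
σ_max=√(1681/16)=(41/4), σ_min=√(1050625/1488725056)=(1025/38584) → κ = 385.8400
κ_2(A)·‖δb‖/‖b‖ = 0.9646

0.9646
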